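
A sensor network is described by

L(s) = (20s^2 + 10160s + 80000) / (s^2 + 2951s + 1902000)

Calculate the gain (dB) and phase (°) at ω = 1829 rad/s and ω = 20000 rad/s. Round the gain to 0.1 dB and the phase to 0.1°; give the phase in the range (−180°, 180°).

ω = 1829: 21.9 dB, 59.5°; ω = 20000: 26.0 dB, 7.0°

Substitute s = j1829:
Numerator: 20(j1829)^2 + 10160(j1829) + 80000 = -66824820 + j18582640
Denominator: (j1829)^2 + 2951(j1829) + 1902000 = -1443241 + j5397379
|N| = √(66824820² + 18582640²) ≈ 6.936e+07, ∠N ≈ 164.46°
|D| = √(1443241² + 5397379²) ≈ 5.587e+06, ∠D ≈ 104.97°
|L| = 6.936e+07 / 5.587e+06 ≈ 12.415
Gain = 20 log₁₀(12.415) ≈ 21.88 dB
∠L = 164.46° − 104.97° = 59.49°

Substitute s = j20000:
Numerator: 20(j20000)^2 + 10160(j20000) + 80000 = -7999920000 + j203200000
Denominator: (j20000)^2 + 2951(j20000) + 1902000 = -398098000 + j59020000
|N| = √(7999920000² + 203200000²) ≈ 8.0025e+09, ∠N ≈ 178.54°
|D| = √(398098000² + 59020000²) ≈ 4.0245e+08, ∠D ≈ 171.57°
|L| = 8.0025e+09 / 4.0245e+08 ≈ 19.884
Gain = 20 log₁₀(19.884) ≈ 25.97 dB
∠L = 178.54° − 171.57° = 6.97°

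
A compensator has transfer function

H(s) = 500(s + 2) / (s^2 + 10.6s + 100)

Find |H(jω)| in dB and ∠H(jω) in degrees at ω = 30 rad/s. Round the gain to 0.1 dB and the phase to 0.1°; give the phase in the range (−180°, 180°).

24.8 dB, -72.1°

At s = jω = j30:
zero (s+2): 2 + j30 → |·| = √(2²+30²) = √904 ≈ 30.067, ∠ = arctan(30/2) ≈ 86.19°
quadratic: (j30)² + 10.6·j30 + 100 = -800 + j318 → |·| ≈ 860.89, ∠ ≈ 158.32°
|H| = 500 · 30.067 / 860.89 ≈ 17.463
Gain = 20 log₁₀(17.463) ≈ 24.84 dB
∠H = 86.19° − 158.32° = -72.13°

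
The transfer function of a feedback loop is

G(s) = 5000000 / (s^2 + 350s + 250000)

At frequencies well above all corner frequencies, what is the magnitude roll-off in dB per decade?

Each pole contributes −20 dB/decade at high frequency; each zero contributes +20 dB/decade.
Net: 0 zero(s) − 2 pole(s) → -40 dB/decade.

-40 dB/decade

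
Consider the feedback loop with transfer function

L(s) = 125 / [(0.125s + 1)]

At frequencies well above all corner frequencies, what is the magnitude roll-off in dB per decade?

Each pole contributes −20 dB/decade at high frequency; each zero contributes +20 dB/decade.
Net: 0 zero(s) − 1 pole(s) → -20 dB/decade.

-20 dB/decade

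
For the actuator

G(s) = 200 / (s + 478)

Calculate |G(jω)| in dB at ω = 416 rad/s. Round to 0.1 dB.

Substitute s = j416:
Numerator: 200 = 200 + j0
Denominator: (j416) + 478 = 478 + j416
|N| = √(200² + 0²) ≈ 200, ∠N ≈ 0.00°
|D| = √(478² + 416²) ≈ 633.67, ∠D ≈ 41.03°
|G| = 200 / 633.67 ≈ 0.31562
Gain = 20 log₁₀(0.31562) ≈ -10.02 dB

-10.0 dB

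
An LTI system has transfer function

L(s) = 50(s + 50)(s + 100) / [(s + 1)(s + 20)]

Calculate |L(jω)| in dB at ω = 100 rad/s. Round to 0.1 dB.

At s = jω = j100:
zero (s+50): 50 + j100 → |·| = √(50²+100²) = √12500 ≈ 111.8, ∠ = arctan(100/50) ≈ 63.43°
zero (s+100): 100 + j100 → |·| = √(100²+100²) = √20000 ≈ 141.42, ∠ = arctan(100/100) ≈ 45.00°
pole (s+1): 1 + j100 → |·| = √(1²+100²) = √10001 ≈ 100, ∠ = arctan(100/1) ≈ 89.43°
pole (s+20): 20 + j100 → |·| = √(20²+100²) = √10400 ≈ 101.98, ∠ = arctan(100/20) ≈ 78.69°
|L| = 50 · 15811 / 10198 ≈ 77.52
Gain = 20 log₁₀(77.52) ≈ 37.79 dB

37.8 dB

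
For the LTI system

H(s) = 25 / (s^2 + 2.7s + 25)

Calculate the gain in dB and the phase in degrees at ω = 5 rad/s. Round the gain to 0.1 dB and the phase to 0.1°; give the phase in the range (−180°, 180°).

At s = jω = j5:
quadratic: (j5)² + 2.7·j5 + 25 = 0 + j13.5 → |·| ≈ 13.5, ∠ ≈ 90.00°
|H| = 25 / 13.5 ≈ 1.8519
Gain = 20 log₁₀(1.8519) ≈ 5.35 dB
∠H = 0.00° − 90.00° = -90.00°

5.4 dB, -90.0°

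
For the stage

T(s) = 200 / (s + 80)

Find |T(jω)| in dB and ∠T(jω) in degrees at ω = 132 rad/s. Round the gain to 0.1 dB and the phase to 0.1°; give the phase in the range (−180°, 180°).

Substitute s = j132:
Numerator: 200 = 200 + j0
Denominator: (j132) + 80 = 80 + j132
|N| = √(200² + 0²) ≈ 200, ∠N ≈ 0.00°
|D| = √(80² + 132²) ≈ 154.35, ∠D ≈ 58.78°
|T| = 200 / 154.35 ≈ 1.2958
Gain = 20 log₁₀(1.2958) ≈ 2.25 dB
∠T = 0.00° − 58.78° = -58.78°

2.3 dB, -58.8°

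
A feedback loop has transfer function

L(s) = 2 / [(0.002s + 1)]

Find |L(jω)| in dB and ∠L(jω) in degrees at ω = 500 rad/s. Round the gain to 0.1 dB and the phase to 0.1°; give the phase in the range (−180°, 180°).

3.0 dB, -45.0°

At ω = 500 rad/s:
pole (1 + j500·0.002) = 1 + j1 → |·| ≈ 1.4142, ∠ ≈ 45.00°
|L| = 2 · 1 / (1.4142) ≈ 1.4142
Gain = 20 log₁₀(1.4142) ≈ 3.01 dB
∠L = (0°) − (45.00°) = -45.00°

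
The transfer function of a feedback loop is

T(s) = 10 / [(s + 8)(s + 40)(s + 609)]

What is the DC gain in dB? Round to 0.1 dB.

-85.8 dB

T(0) = 10 / (8·40·609) ≈ 5.1314e-05
20 log₁₀(5.1314e-05) ≈ -85.80 dB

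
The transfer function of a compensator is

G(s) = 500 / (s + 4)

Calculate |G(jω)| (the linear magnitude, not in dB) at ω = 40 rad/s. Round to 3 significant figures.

At s = jω = j40:
pole (s+4): 4 + j40 → |·| = √(4²+40²) = √1616 ≈ 40.2, ∠ = arctan(40/4) ≈ 84.29°
|G| = 500 / 40.2 ≈ 12.438

12.4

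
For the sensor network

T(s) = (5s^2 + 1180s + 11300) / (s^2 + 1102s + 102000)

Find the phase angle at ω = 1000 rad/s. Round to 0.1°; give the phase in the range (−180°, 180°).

Substitute s = j1000:
Numerator: 5(j1000)^2 + 1180(j1000) + 11300 = -4988700 + j1180000
Denominator: (j1000)^2 + 1102(j1000) + 102000 = -898000 + j1102000
|N| = √(4988700² + 1180000²) ≈ 5.1264e+06, ∠N ≈ 166.69°
|D| = √(898000² + 1102000²) ≈ 1.4216e+06, ∠D ≈ 129.18°
∠T = 166.69° − 129.18° = 37.51°

37.5°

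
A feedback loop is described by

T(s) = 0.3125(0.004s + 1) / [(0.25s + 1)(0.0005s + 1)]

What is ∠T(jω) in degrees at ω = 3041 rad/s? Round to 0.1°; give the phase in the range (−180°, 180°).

At ω = 3041 rad/s:
zero (1 + j3041·0.004) = 1 + j12.164 → |·| ≈ 12.205, ∠ ≈ 85.30°
pole (1 + j3041·0.25) = 1 + j760.25 → |·| ≈ 760.25, ∠ ≈ 89.92°
pole (1 + j3041·0.0005) = 1 + j1.5205 → |·| ≈ 1.8199, ∠ ≈ 56.67°
∠T = (85.30°) − (89.92° + 56.67°) = -61.29°

-61.3°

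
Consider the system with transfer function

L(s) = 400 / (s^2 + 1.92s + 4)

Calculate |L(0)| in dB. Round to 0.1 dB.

40.0 dB

L(0) = 400 / 4 = 100
20 log₁₀(100) ≈ 40.00 dB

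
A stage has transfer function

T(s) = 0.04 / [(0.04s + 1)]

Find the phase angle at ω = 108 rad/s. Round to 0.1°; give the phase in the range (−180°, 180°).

-77.0°

At ω = 108 rad/s:
pole (1 + j108·0.04) = 1 + j4.32 → |·| ≈ 4.4342, ∠ ≈ 76.97°
∠T = (0°) − (76.97°) = -76.97°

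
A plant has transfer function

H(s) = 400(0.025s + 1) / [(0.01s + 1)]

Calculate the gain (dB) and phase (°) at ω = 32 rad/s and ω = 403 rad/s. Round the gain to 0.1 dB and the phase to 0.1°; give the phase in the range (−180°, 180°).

At ω = 32 rad/s:
zero (1 + j32·0.025) = 1 + j0.8 → |·| ≈ 1.2806, ∠ ≈ 38.66°
pole (1 + j32·0.01) = 1 + j0.32 → |·| ≈ 1.05, ∠ ≈ 17.74°
|H| = 400 · 1.2806 / (1.05) ≈ 487.85
Gain = 20 log₁₀(487.85) ≈ 53.77 dB
∠H = (38.66°) − (17.74°) = 20.92°

At ω = 403 rad/s:
zero (1 + j403·0.025) = 1 + j10.075 → |·| ≈ 10.125, ∠ ≈ 84.33°
pole (1 + j403·0.01) = 1 + j4.03 → |·| ≈ 4.1522, ∠ ≈ 76.06°
|H| = 400 · 10.125 / (4.1522) ≈ 975.39
Gain = 20 log₁₀(975.39) ≈ 59.78 dB
∠H = (84.33°) − (76.06°) = 8.27°

ω = 32: 53.8 dB, 20.9°; ω = 403: 59.8 dB, 8.3°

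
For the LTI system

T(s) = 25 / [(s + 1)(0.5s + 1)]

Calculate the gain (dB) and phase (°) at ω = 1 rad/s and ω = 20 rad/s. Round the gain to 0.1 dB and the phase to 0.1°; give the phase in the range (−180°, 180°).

ω = 1: 24.0 dB, -71.6°; ω = 20: -18.1 dB, -171.4°

At ω = 1 rad/s:
pole (1 + j1·1) = 1 + j1 → |·| ≈ 1.4142, ∠ ≈ 45.00°
pole (1 + j1·0.5) = 1 + j0.5 → |·| ≈ 1.118, ∠ ≈ 26.57°
|T| = 25 · 1 / (1.4142 · 1.118) ≈ 15.812
Gain = 20 log₁₀(15.812) ≈ 23.98 dB
∠T = (0°) − (45.00° + 26.57°) = -71.57°

At ω = 20 rad/s:
pole (1 + j20·1) = 1 + j20 → |·| ≈ 20.025, ∠ ≈ 87.14°
pole (1 + j20·0.5) = 1 + j10 → |·| ≈ 10.05, ∠ ≈ 84.29°
|T| = 25 · 1 / (20.025 · 10.05) ≈ 0.12422
Gain = 20 log₁₀(0.12422) ≈ -18.12 dB
∠T = (0°) − (87.14° + 84.29°) = -171.43°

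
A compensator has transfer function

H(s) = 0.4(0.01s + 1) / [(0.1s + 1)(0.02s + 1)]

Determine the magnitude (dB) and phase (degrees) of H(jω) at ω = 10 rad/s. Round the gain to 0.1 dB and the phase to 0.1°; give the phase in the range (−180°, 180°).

-11.1 dB, -50.6°

At ω = 10 rad/s:
zero (1 + j10·0.01) = 1 + j0.1 → |·| ≈ 1.005, ∠ ≈ 5.71°
pole (1 + j10·0.1) = 1 + j1 → |·| ≈ 1.4142, ∠ ≈ 45.00°
pole (1 + j10·0.02) = 1 + j0.2 → |·| ≈ 1.0198, ∠ ≈ 11.31°
|H| = 0.4 · 1.005 / (1.4142 · 1.0198) ≈ 0.27874
Gain = 20 log₁₀(0.27874) ≈ -11.10 dB
∠H = (5.71°) − (45.00° + 11.31°) = -50.60°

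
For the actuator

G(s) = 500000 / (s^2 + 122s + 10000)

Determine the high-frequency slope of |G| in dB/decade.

-40 dB/decade

Each pole contributes −20 dB/decade at high frequency; each zero contributes +20 dB/decade.
Net: 0 zero(s) − 2 pole(s) → -40 dB/decade.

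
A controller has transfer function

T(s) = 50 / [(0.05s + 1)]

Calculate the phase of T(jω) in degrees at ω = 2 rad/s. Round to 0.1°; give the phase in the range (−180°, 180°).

At ω = 2 rad/s:
pole (1 + j2·0.05) = 1 + j0.1 → |·| ≈ 1.005, ∠ ≈ 5.71°
∠T = (0°) − (5.71°) = -5.71°

-5.7°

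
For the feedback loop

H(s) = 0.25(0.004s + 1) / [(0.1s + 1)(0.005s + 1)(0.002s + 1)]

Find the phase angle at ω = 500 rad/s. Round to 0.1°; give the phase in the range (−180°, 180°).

-138.6°

At ω = 500 rad/s:
zero (1 + j500·0.004) = 1 + j2 → |·| ≈ 2.2361, ∠ ≈ 63.43°
pole (1 + j500·0.1) = 1 + j50 → |·| ≈ 50.01, ∠ ≈ 88.85°
pole (1 + j500·0.005) = 1 + j2.5 → |·| ≈ 2.6926, ∠ ≈ 68.20°
pole (1 + j500·0.002) = 1 + j1 → |·| ≈ 1.4142, ∠ ≈ 45.00°
∠H = (63.43°) − (88.85° + 68.20° + 45.00°) = -138.62°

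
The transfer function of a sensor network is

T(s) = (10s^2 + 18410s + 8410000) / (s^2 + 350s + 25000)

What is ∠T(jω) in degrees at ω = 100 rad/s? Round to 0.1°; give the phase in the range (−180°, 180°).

-54.3°

Substitute s = j100:
Numerator: 10(j100)^2 + 18410(j100) + 8410000 = 8310000 + j1841000
Denominator: (j100)^2 + 350(j100) + 25000 = 15000 + j35000
|N| = √(8310000² + 1841000²) ≈ 8.5115e+06, ∠N ≈ 12.49°
|D| = √(15000² + 35000²) ≈ 38079, ∠D ≈ 66.80°
∠T = 12.49° − 66.80° = -54.31°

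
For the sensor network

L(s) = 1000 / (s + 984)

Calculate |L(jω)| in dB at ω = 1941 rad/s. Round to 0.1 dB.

Substitute s = j1941:
Numerator: 1000 = 1000 + j0
Denominator: (j1941) + 984 = 984 + j1941
|N| = √(1000² + 0²) ≈ 1000, ∠N ≈ 0.00°
|D| = √(984² + 1941²) ≈ 2176.2, ∠D ≈ 63.12°
|L| = 1000 / 2176.2 ≈ 0.45952
Gain = 20 log₁₀(0.45952) ≈ -6.75 dB

-6.8 dB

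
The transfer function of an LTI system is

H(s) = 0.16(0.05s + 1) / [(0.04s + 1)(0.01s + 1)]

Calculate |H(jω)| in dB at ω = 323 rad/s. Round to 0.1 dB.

At ω = 323 rad/s:
zero (1 + j323·0.05) = 1 + j16.15 → |·| ≈ 16.181, ∠ ≈ 86.46°
pole (1 + j323·0.04) = 1 + j12.92 → |·| ≈ 12.959, ∠ ≈ 85.57°
pole (1 + j323·0.01) = 1 + j3.23 → |·| ≈ 3.3813, ∠ ≈ 72.80°
|H| = 0.16 · 16.181 / (12.959 · 3.3813) ≈ 0.059084
Gain = 20 log₁₀(0.059084) ≈ -24.57 dB

-24.6 dB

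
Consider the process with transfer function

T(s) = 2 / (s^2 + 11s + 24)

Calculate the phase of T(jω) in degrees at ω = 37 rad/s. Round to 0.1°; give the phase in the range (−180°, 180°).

-163.2°

Substitute s = j37:
Numerator: 2 = 2 + j0
Denominator: (j37)^2 + 11(j37) + 24 = -1345 + j407
|N| = √(2² + 0²) ≈ 2, ∠N ≈ 0.00°
|D| = √(1345² + 407²) ≈ 1405.2, ∠D ≈ 163.16°
∠T = 0.00° − 163.16° = -163.16°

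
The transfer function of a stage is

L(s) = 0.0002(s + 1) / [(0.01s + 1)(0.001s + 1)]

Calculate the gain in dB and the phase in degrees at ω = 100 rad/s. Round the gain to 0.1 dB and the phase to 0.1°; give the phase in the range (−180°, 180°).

At ω = 100 rad/s:
zero (1 + j100·1) = 1 + j100 → |·| ≈ 100, ∠ ≈ 89.43°
pole (1 + j100·0.01) = 1 + j1 → |·| ≈ 1.4142, ∠ ≈ 45.00°
pole (1 + j100·0.001) = 1 + j0.1 → |·| ≈ 1.005, ∠ ≈ 5.71°
|L| = 0.0002 · 100 / (1.4142 · 1.005) ≈ 0.014072
Gain = 20 log₁₀(0.014072) ≈ -37.03 dB
∠L = (89.43°) − (45.00° + 5.71°) = 38.72°

-37.0 dB, 38.7°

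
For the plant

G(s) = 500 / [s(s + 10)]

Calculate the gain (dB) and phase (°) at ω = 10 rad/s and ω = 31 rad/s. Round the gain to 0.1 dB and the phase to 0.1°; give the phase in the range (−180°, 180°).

ω = 10: 11.0 dB, -135.0°; ω = 31: -6.1 dB, -162.1°

At s = jω = j10:
pole (s+10): 10 + j10 → |·| = √(10²+10²) = √200 ≈ 14.142, ∠ = arctan(10/10) ≈ 45.00°
pole at origin: |s| = 10, ∠ = 90.00° (in denominator)
|G| = 500 / 141.42 ≈ 3.5356
Gain = 20 log₁₀(3.5356) ≈ 10.97 dB
∠G = 0.00° − 135.00° = -135.00°

At s = jω = j31:
pole (s+10): 10 + j31 → |·| = √(10²+31²) = √1061 ≈ 32.573, ∠ = arctan(31/10) ≈ 72.12°
pole at origin: |s| = 31, ∠ = 90.00° (in denominator)
|G| = 500 / 1009.8 ≈ 0.49515
Gain = 20 log₁₀(0.49515) ≈ -6.11 dB
∠G = 0.00° − 162.12° = -162.12°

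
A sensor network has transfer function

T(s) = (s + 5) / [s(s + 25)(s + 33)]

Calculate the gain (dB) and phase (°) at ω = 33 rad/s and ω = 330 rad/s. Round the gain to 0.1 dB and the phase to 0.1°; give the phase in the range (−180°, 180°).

At s = jω = j33:
zero (s+5): 5 + j33 → |·| = √(5²+33²) = √1114 ≈ 33.377, ∠ = arctan(33/5) ≈ 81.38°
pole (s+25): 25 + j33 → |·| = √(25²+33²) = √1714 ≈ 41.4, ∠ = arctan(33/25) ≈ 52.85°
pole (s+33): 33 + j33 → |·| = √(33²+33²) = √2178 ≈ 46.669, ∠ = arctan(33/33) ≈ 45.00°
pole at origin: |s| = 33, ∠ = 90.00° (in denominator)
|T| = 1 · 33.377 / 63759 ≈ 0.00052349
Gain = 20 log₁₀(0.00052349) ≈ -65.62 dB
∠T = 81.38° − 187.85° = -106.47°

At s = jω = j330:
zero (s+5): 5 + j330 → |·| = √(5²+330²) = √108925 ≈ 330.04, ∠ = arctan(330/5) ≈ 89.13°
pole (s+25): 25 + j330 → |·| = √(25²+330²) = √109525 ≈ 330.95, ∠ = arctan(330/25) ≈ 85.67°
pole (s+33): 33 + j330 → |·| = √(33²+330²) = √109989 ≈ 331.65, ∠ = arctan(330/33) ≈ 84.29°
pole at origin: |s| = 330, ∠ = 90.00° (in denominator)
|T| = 1 · 330.04 / 3.6221e+07 ≈ 9.1118e-06
Gain = 20 log₁₀(9.1118e-06) ≈ -100.81 dB
∠T = 89.13° − 259.96° = -170.83°

ω = 33: -65.6 dB, -106.5°; ω = 330: -100.8 dB, -170.8°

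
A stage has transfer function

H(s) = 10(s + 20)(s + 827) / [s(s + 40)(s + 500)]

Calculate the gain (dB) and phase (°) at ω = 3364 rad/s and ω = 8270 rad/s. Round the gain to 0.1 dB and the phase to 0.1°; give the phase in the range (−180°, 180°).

ω = 3364: -50.4 dB, -95.0°; ω = 8270: -58.3 dB, -92.1°

At s = jω = j3364:
zero (s+20): 20 + j3364 → |·| = √(20²+3364²) = √11316896 ≈ 3364.1, ∠ = arctan(3364/20) ≈ 89.66°
zero (s+827): 827 + j3364 → |·| = √(827²+3364²) = √12000425 ≈ 3464.2, ∠ = arctan(3364/827) ≈ 76.19°
pole (s+40): 40 + j3364 → |·| = √(40²+3364²) = √11318096 ≈ 3364.2, ∠ = arctan(3364/40) ≈ 89.32°
pole (s+500): 500 + j3364 → |·| = √(500²+3364²) = √11566496 ≈ 3401, ∠ = arctan(3364/500) ≈ 81.55°
pole at origin: |s| = 3364, ∠ = 90.00° (in denominator)
|H| = 10 · 1.1654e+07 / 3.849e+10 ≈ 0.0030278
Gain = 20 log₁₀(0.0030278) ≈ -50.38 dB
∠H = 165.85° − 260.87° = -95.02°

At s = jω = j8270:
zero (s+20): 20 + j8270 → |·| = √(20²+8270²) = √68393300 ≈ 8270, ∠ = arctan(8270/20) ≈ 89.86°
zero (s+827): 827 + j8270 → |·| = √(827²+8270²) = √69076829 ≈ 8311.2, ∠ = arctan(8270/827) ≈ 84.29°
pole (s+40): 40 + j8270 → |·| = √(40²+8270²) = √68394500 ≈ 8270.1, ∠ = arctan(8270/40) ≈ 89.72°
pole (s+500): 500 + j8270 → |·| = √(500²+8270²) = √68642900 ≈ 8285.1, ∠ = arctan(8270/500) ≈ 86.54°
pole at origin: |s| = 8270, ∠ = 90.00° (in denominator)
|H| = 10 · 6.8734e+07 / 5.6665e+11 ≈ 0.001213
Gain = 20 log₁₀(0.001213) ≈ -58.32 dB
∠H = 174.15° − 266.26° = -92.11°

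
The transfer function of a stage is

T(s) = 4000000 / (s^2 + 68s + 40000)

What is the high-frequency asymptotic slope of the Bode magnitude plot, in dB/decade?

-40 dB/decade

Each pole contributes −20 dB/decade at high frequency; each zero contributes +20 dB/decade.
Net: 0 zero(s) − 2 pole(s) → -40 dB/decade.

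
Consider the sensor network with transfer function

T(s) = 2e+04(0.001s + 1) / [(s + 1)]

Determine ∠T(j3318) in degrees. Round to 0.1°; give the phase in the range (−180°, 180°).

At ω = 3318 rad/s:
zero (1 + j3318·0.001) = 1 + j3.318 → |·| ≈ 3.4654, ∠ ≈ 73.23°
pole (1 + j3318·1) = 1 + j3318 → |·| ≈ 3318, ∠ ≈ 89.98°
∠T = (73.23°) − (89.98°) = -16.75°

-16.8°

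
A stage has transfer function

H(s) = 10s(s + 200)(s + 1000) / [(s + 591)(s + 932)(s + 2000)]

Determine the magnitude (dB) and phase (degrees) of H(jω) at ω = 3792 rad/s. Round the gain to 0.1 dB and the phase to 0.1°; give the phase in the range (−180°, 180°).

18.9 dB, 32.7°

At s = jω = j3792:
zero (s+200): 200 + j3792 → |·| = √(200²+3792²) = √14419264 ≈ 3797.3, ∠ = arctan(3792/200) ≈ 86.98°
zero (s+1000): 1000 + j3792 → |·| = √(1000²+3792²) = √15379264 ≈ 3921.6, ∠ = arctan(3792/1000) ≈ 75.23°
zero at origin: s = j3792 → |·| = 3792, ∠ = 90.00°
pole (s+591): 591 + j3792 → |·| = √(591²+3792²) = √14728545 ≈ 3837.8, ∠ = arctan(3792/591) ≈ 81.14°
pole (s+932): 932 + j3792 → |·| = √(932²+3792²) = √15247888 ≈ 3904.9, ∠ = arctan(3792/932) ≈ 76.19°
pole (s+2000): 2000 + j3792 → |·| = √(2000²+3792²) = √18379264 ≈ 4287.1, ∠ = arctan(3792/2000) ≈ 62.19°
|H| = 10 · 5.6469e+10 / 6.4247e+10 ≈ 8.7894
Gain = 20 log₁₀(8.7894) ≈ 18.88 dB
∠H = 252.21° − 219.52° = 32.69°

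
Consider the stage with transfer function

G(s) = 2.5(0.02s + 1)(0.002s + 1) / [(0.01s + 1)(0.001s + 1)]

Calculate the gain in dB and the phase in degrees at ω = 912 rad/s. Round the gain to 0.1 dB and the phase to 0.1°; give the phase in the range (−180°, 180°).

At ω = 912 rad/s:
zero (1 + j912·0.02) = 1 + j18.24 → |·| ≈ 18.267, ∠ ≈ 86.86°
zero (1 + j912·0.002) = 1 + j1.824 → |·| ≈ 2.0801, ∠ ≈ 61.27°
pole (1 + j912·0.01) = 1 + j9.12 → |·| ≈ 9.1747, ∠ ≈ 83.74°
pole (1 + j912·0.001) = 1 + j0.912 → |·| ≈ 1.3534, ∠ ≈ 42.36°
|G| = 2.5 · 18.267 · 2.0801 / (9.1747 · 1.3534) ≈ 7.6502
Gain = 20 log₁₀(7.6502) ≈ 17.67 dB
∠G = (86.86° + 61.27°) − (83.74° + 42.36°) = 22.03°

17.7 dB, 22.0°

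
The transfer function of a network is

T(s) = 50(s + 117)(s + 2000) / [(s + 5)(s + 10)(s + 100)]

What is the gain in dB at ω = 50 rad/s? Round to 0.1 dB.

At s = jω = j50:
zero (s+117): 117 + j50 → |·| = √(117²+50²) = √16189 ≈ 127.24, ∠ = arctan(50/117) ≈ 23.14°
zero (s+2000): 2000 + j50 → |·| = √(2000²+50²) = √4002500 ≈ 2000.6, ∠ = arctan(50/2000) ≈ 1.43°
pole (s+5): 5 + j50 → |·| = √(5²+50²) = √2525 ≈ 50.249, ∠ = arctan(50/5) ≈ 84.29°
pole (s+10): 10 + j50 → |·| = √(10²+50²) = √2600 ≈ 50.99, ∠ = arctan(50/10) ≈ 78.69°
pole (s+100): 100 + j50 → |·| = √(100²+50²) = √12500 ≈ 111.8, ∠ = arctan(50/100) ≈ 26.57°
|T| = 50 · 2.5456e+05 / 2.8645e+05 ≈ 44.434
Gain = 20 log₁₀(44.434) ≈ 32.95 dB

33.0 dB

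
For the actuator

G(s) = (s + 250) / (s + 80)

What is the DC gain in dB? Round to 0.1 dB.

9.9 dB

G(0) = 1·250 / (80) = 3.125
20 log₁₀(3.125) ≈ 9.90 dB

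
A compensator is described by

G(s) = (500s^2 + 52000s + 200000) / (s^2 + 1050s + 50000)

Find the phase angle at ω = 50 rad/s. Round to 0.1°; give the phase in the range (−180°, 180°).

Substitute s = j50:
Numerator: 500(j50)^2 + 52000(j50) + 200000 = -1050000 + j2600000
Denominator: (j50)^2 + 1050(j50) + 50000 = 47500 + j52500
|N| = √(1050000² + 2600000²) ≈ 2.804e+06, ∠N ≈ 111.99°
|D| = √(47500² + 52500²) ≈ 70799, ∠D ≈ 47.86°
∠G = 111.99° − 47.86° = 64.13°

64.1°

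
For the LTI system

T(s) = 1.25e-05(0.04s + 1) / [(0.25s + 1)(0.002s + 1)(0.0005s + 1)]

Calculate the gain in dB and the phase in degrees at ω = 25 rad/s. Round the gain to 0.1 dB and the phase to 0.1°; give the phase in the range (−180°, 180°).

-111.1 dB, -39.5°

At ω = 25 rad/s:
zero (1 + j25·0.04) = 1 + j1 → |·| ≈ 1.4142, ∠ ≈ 45.00°
pole (1 + j25·0.25) = 1 + j6.25 → |·| ≈ 6.3295, ∠ ≈ 80.91°
pole (1 + j25·0.002) = 1 + j0.05 → |·| ≈ 1.0012, ∠ ≈ 2.86°
pole (1 + j25·0.0005) = 1 + j0.0125 → |·| ≈ 1.0001, ∠ ≈ 0.72°
|T| = 1.25e-05 · 1.4142 / (6.3295 · 1.0012 · 1.0001) ≈ 2.7892e-06
Gain = 20 log₁₀(2.7892e-06) ≈ -111.09 dB
∠T = (45.00°) − (80.91° + 2.86° + 0.72°) = -39.49°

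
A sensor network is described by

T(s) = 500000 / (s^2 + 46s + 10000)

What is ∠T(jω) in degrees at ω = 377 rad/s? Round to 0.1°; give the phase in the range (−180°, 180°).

At s = jω = j377:
quadratic: (j377)² + 46·j377 + 10000 = -132129 + j17342 → |·| ≈ 1.3326e+05, ∠ ≈ 172.52°
∠T = 0.00° − 172.52° = -172.52°

-172.5°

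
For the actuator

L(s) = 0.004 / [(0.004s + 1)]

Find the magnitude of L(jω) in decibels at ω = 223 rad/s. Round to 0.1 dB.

-50.5 dB

At ω = 223 rad/s:
pole (1 + j223·0.004) = 1 + j0.892 → |·| ≈ 1.34, ∠ ≈ 41.73°
|L| = 0.004 · 1 / (1.34) ≈ 0.0029851
Gain = 20 log₁₀(0.0029851) ≈ -50.50 dB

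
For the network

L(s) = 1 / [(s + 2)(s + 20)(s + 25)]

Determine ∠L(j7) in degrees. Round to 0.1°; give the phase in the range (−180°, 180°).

-109.0°

At s = jω = j7:
pole (s+2): 2 + j7 → |·| = √(2²+7²) = √53 ≈ 7.2801, ∠ = arctan(7/2) ≈ 74.05°
pole (s+20): 20 + j7 → |·| = √(20²+7²) = √449 ≈ 21.19, ∠ = arctan(7/20) ≈ 19.29°
pole (s+25): 25 + j7 → |·| = √(25²+7²) = √674 ≈ 25.962, ∠ = arctan(7/25) ≈ 15.64°
∠L = 0.00° − 108.98° = -108.98°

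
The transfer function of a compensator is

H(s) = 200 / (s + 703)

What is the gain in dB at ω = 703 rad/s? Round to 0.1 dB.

-13.9 dB

At s = jω = j703:
pole (s+703): 703 + j703 → |·| = √(703²+703²) = √988418 ≈ 994.19, ∠ = arctan(703/703) ≈ 45.00°
|H| = 200 / 994.19 ≈ 0.20117
Gain = 20 log₁₀(0.20117) ≈ -13.93 dB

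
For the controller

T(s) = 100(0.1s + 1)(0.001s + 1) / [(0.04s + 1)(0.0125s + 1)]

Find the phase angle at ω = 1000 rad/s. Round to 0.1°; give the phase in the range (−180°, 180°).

-39.6°

At ω = 1000 rad/s:
zero (1 + j1000·0.1) = 1 + j100 → |·| ≈ 100, ∠ ≈ 89.43°
zero (1 + j1000·0.001) = 1 + j1 → |·| ≈ 1.4142, ∠ ≈ 45.00°
pole (1 + j1000·0.04) = 1 + j40 → |·| ≈ 40.012, ∠ ≈ 88.57°
pole (1 + j1000·0.0125) = 1 + j12.5 → |·| ≈ 12.54, ∠ ≈ 85.43°
∠T = (89.43° + 45.00°) − (88.57° + 85.43°) = -39.57°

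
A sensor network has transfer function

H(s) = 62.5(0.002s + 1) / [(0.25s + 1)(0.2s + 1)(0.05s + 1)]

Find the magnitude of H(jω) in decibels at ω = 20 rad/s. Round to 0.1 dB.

At ω = 20 rad/s:
zero (1 + j20·0.002) = 1 + j0.04 → |·| ≈ 1.0008, ∠ ≈ 2.29°
pole (1 + j20·0.25) = 1 + j5 → |·| ≈ 5.099, ∠ ≈ 78.69°
pole (1 + j20·0.2) = 1 + j4 → |·| ≈ 4.1231, ∠ ≈ 75.96°
pole (1 + j20·0.05) = 1 + j1 → |·| ≈ 1.4142, ∠ ≈ 45.00°
|H| = 62.5 · 1.0008 / (5.099 · 4.1231 · 1.4142) ≈ 2.1038
Gain = 20 log₁₀(2.1038) ≈ 6.46 dB

6.5 dB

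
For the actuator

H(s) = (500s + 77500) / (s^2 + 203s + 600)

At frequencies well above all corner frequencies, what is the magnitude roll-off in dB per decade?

-20 dB/decade

Each pole contributes −20 dB/decade at high frequency; each zero contributes +20 dB/decade.
Net: 1 zero(s) − 2 pole(s) → -20 dB/decade.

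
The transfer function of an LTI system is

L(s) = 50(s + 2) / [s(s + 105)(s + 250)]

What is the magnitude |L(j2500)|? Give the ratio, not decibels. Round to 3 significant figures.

At s = jω = j2500:
zero (s+2): 2 + j2500 → |·| = √(2²+2500²) = √6250004 ≈ 2500, ∠ = arctan(2500/2) ≈ 89.95°
pole (s+105): 105 + j2500 → |·| = √(105²+2500²) = √6261025 ≈ 2502.2, ∠ = arctan(2500/105) ≈ 87.59°
pole (s+250): 250 + j2500 → |·| = √(250²+2500²) = √6312500 ≈ 2512.5, ∠ = arctan(2500/250) ≈ 84.29°
pole at origin: |s| = 2500, ∠ = 90.00° (in denominator)
|L| = 50 · 2500 / 1.5717e+10 ≈ 7.9532e-06

7.95e-06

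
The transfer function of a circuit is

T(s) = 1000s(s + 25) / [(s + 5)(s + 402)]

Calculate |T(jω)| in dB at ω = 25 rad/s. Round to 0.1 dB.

38.7 dB

At s = jω = j25:
zero (s+25): 25 + j25 → |·| = √(25²+25²) = √1250 ≈ 35.355, ∠ = arctan(25/25) ≈ 45.00°
zero at origin: s = j25 → |·| = 25, ∠ = 90.00°
pole (s+5): 5 + j25 → |·| = √(5²+25²) = √650 ≈ 25.495, ∠ = arctan(25/5) ≈ 78.69°
pole (s+402): 402 + j25 → |·| = √(402²+25²) = √162229 ≈ 402.78, ∠ = arctan(25/402) ≈ 3.56°
|T| = 1000 · 883.87 / 10269 ≈ 86.072
Gain = 20 log₁₀(86.072) ≈ 38.70 dB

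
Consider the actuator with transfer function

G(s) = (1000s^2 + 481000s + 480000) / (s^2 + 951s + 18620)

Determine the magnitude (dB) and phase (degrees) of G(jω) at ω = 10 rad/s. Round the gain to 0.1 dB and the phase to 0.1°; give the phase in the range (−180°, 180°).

Substitute s = j10:
Numerator: 1000(j10)^2 + 481000(j10) + 480000 = 380000 + j4810000
Denominator: (j10)^2 + 951(j10) + 18620 = 18520 + j9510
|N| = √(380000² + 4810000²) ≈ 4.825e+06, ∠N ≈ 85.48°
|D| = √(18520² + 9510²) ≈ 20819, ∠D ≈ 27.18°
|G| = 4.825e+06 / 20819 ≈ 231.76
Gain = 20 log₁₀(231.76) ≈ 47.30 dB
∠G = 85.48° − 27.18° = 58.30°

47.3 dB, 58.3°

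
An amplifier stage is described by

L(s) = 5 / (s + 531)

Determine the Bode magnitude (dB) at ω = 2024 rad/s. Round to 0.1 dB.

-52.4 dB

At s = jω = j2024:
pole (s+531): 531 + j2024 → |·| = √(531²+2024²) = √4378537 ≈ 2092.5, ∠ = arctan(2024/531) ≈ 75.30°
|L| = 5 / 2092.5 ≈ 0.0023895
Gain = 20 log₁₀(0.0023895) ≈ -52.43 dB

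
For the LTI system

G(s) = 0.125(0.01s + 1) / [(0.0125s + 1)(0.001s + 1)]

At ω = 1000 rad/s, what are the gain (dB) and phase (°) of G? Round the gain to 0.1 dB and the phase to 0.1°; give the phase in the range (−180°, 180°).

-23.0 dB, -46.1°

At ω = 1000 rad/s:
zero (1 + j1000·0.01) = 1 + j10 → |·| ≈ 10.05, ∠ ≈ 84.29°
pole (1 + j1000·0.0125) = 1 + j12.5 → |·| ≈ 12.54, ∠ ≈ 85.43°
pole (1 + j1000·0.001) = 1 + j1 → |·| ≈ 1.4142, ∠ ≈ 45.00°
|G| = 0.125 · 10.05 / (12.54 · 1.4142) ≈ 0.070838
Gain = 20 log₁₀(0.070838) ≈ -22.99 dB
∠G = (84.29°) − (85.43° + 45.00°) = -46.14°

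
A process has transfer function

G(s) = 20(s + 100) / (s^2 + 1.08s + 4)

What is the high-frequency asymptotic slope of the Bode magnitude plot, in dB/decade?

-20 dB/decade

Each pole contributes −20 dB/decade at high frequency; each zero contributes +20 dB/decade.
Net: 1 zero(s) − 2 pole(s) → -20 dB/decade.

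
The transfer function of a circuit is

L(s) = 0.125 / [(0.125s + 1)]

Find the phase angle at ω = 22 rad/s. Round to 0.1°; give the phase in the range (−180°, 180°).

At ω = 22 rad/s:
pole (1 + j22·0.125) = 1 + j2.75 → |·| ≈ 2.9262, ∠ ≈ 70.02°
∠L = (0°) − (70.02°) = -70.02°

-70.0°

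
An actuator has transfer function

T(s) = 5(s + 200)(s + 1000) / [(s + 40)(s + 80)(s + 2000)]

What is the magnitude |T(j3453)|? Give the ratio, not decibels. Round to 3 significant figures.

0.00131

At s = jω = j3453:
zero (s+200): 200 + j3453 → |·| = √(200²+3453²) = √11963209 ≈ 3458.8, ∠ = arctan(3453/200) ≈ 86.69°
zero (s+1000): 1000 + j3453 → |·| = √(1000²+3453²) = √12923209 ≈ 3594.9, ∠ = arctan(3453/1000) ≈ 73.85°
pole (s+40): 40 + j3453 → |·| = √(40²+3453²) = √11924809 ≈ 3453.2, ∠ = arctan(3453/40) ≈ 89.34°
pole (s+80): 80 + j3453 → |·| = √(80²+3453²) = √11929609 ≈ 3453.9, ∠ = arctan(3453/80) ≈ 88.67°
pole (s+2000): 2000 + j3453 → |·| = √(2000²+3453²) = √15923209 ≈ 3990.4, ∠ = arctan(3453/2000) ≈ 59.92°
|T| = 5 · 1.2434e+07 / 4.7594e+10 ≈ 0.0013063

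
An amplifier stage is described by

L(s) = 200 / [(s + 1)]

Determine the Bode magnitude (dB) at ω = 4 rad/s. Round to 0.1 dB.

At ω = 4 rad/s:
pole (1 + j4·1) = 1 + j4 → |·| ≈ 4.1231, ∠ ≈ 75.96°
|L| = 200 · 1 / (4.1231) ≈ 48.507
Gain = 20 log₁₀(48.507) ≈ 33.72 dB

33.7 dB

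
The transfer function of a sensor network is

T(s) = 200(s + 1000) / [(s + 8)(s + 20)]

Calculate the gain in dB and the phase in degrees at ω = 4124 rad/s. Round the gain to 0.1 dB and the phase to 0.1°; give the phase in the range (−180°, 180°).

At s = jω = j4124:
zero (s+1000): 1000 + j4124 → |·| = √(1000²+4124²) = √18007376 ≈ 4243.5, ∠ = arctan(4124/1000) ≈ 76.37°
pole (s+8): 8 + j4124 → |·| = √(8²+4124²) = √17007440 ≈ 4124, ∠ = arctan(4124/8) ≈ 89.89°
pole (s+20): 20 + j4124 → |·| = √(20²+4124²) = √17007776 ≈ 4124, ∠ = arctan(4124/20) ≈ 89.72°
|T| = 200 · 4243.5 / 1.7007e+07 ≈ 0.049903
Gain = 20 log₁₀(0.049903) ≈ -26.04 dB
∠T = 76.37° − 179.61° = -103.24°

-26.0 dB, -103.2°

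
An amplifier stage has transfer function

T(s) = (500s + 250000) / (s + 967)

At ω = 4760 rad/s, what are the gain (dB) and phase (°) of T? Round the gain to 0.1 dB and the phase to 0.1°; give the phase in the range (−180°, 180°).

53.9 dB, 5.5°

Substitute s = j4760:
Numerator: 500(j4760) + 250000 = 250000 + j2380000
Denominator: (j4760) + 967 = 967 + j4760
|N| = √(250000² + 2380000²) ≈ 2.3931e+06, ∠N ≈ 84.00°
|D| = √(967² + 4760²) ≈ 4857.2, ∠D ≈ 78.52°
|T| = 2.3931e+06 / 4857.2 ≈ 492.69
Gain = 20 log₁₀(492.69) ≈ 53.85 dB
∠T = 84.00° − 78.52° = 5.48°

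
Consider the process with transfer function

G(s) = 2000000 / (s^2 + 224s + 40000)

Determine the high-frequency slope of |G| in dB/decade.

-40 dB/decade

Each pole contributes −20 dB/decade at high frequency; each zero contributes +20 dB/decade.
Net: 0 zero(s) − 2 pole(s) → -40 dB/decade.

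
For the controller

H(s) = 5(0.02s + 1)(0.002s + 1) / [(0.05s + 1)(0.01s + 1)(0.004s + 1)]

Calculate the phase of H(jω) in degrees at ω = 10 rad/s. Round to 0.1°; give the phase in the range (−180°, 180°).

At ω = 10 rad/s:
zero (1 + j10·0.02) = 1 + j0.2 → |·| ≈ 1.0198, ∠ ≈ 11.31°
zero (1 + j10·0.002) = 1 + j0.02 → |·| ≈ 1.0002, ∠ ≈ 1.15°
pole (1 + j10·0.05) = 1 + j0.5 → |·| ≈ 1.118, ∠ ≈ 26.57°
pole (1 + j10·0.01) = 1 + j0.1 → |·| ≈ 1.005, ∠ ≈ 5.71°
pole (1 + j10·0.004) = 1 + j0.04 → |·| ≈ 1.0008, ∠ ≈ 2.29°
∠H = (11.31° + 1.15°) − (26.57° + 5.71° + 2.29°) = -22.11°

-22.1°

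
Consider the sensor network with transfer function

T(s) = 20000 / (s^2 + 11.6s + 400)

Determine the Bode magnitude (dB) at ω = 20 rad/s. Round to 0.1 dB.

At s = jω = j20:
quadratic: (j20)² + 11.6·j20 + 400 = 0 + j232 → |·| ≈ 232, ∠ ≈ 90.00°
|T| = 20000 / 232 ≈ 86.207
Gain = 20 log₁₀(86.207) ≈ 38.71 dB

38.7 dB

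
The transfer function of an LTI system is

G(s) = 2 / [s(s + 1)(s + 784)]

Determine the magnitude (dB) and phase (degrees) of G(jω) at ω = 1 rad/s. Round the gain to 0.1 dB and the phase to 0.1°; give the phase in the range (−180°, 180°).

-54.9 dB, -135.1°

At s = jω = j1:
pole (s+1): 1 + j1 → |·| = √(1²+1²) = √2 ≈ 1.4142, ∠ = arctan(1/1) ≈ 45.00°
pole (s+784): 784 + j1 → |·| = √(784²+1²) = √614657 ≈ 784, ∠ = arctan(1/784) ≈ 0.07°
pole at origin: |s| = 1, ∠ = 90.00° (in denominator)
|G| = 2 / 1108.7 ≈ 0.0018039
Gain = 20 log₁₀(0.0018039) ≈ -54.88 dB
∠G = 0.00° − 135.07° = -135.07°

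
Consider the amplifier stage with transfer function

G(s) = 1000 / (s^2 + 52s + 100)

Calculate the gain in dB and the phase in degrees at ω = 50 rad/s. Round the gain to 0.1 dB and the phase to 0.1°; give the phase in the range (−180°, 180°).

-11.0 dB, -132.7°

Substitute s = j50:
Numerator: 1000 = 1000 + j0
Denominator: (j50)^2 + 52(j50) + 100 = -2400 + j2600
|N| = √(1000² + 0²) ≈ 1000, ∠N ≈ 0.00°
|D| = √(2400² + 2600²) ≈ 3538.4, ∠D ≈ 132.71°
|G| = 1000 / 3538.4 ≈ 0.28261
Gain = 20 log₁₀(0.28261) ≈ -10.98 dB
∠G = 0.00° − 132.71° = -132.71°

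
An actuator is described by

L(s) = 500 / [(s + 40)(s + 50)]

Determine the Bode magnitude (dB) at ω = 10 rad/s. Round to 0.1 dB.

At s = jω = j10:
pole (s+40): 40 + j10 → |·| = √(40²+10²) = √1700 ≈ 41.231, ∠ = arctan(10/40) ≈ 14.04°
pole (s+50): 50 + j10 → |·| = √(50²+10²) = √2600 ≈ 50.99, ∠ = arctan(10/50) ≈ 11.31°
|L| = 500 / 2102.4 ≈ 0.23782
Gain = 20 log₁₀(0.23782) ≈ -12.48 dB

-12.5 dB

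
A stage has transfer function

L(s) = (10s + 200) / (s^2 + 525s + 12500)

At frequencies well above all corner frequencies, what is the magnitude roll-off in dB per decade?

Each pole contributes −20 dB/decade at high frequency; each zero contributes +20 dB/decade.
Net: 1 zero(s) − 2 pole(s) → -20 dB/decade.

-20 dB/decade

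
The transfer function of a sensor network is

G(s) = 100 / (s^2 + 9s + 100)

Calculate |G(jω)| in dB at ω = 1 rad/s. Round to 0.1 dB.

At s = jω = j1:
quadratic: (j1)² + 9·j1 + 100 = 99 + j9 → |·| ≈ 99.408, ∠ ≈ 5.19°
|G| = 100 / 99.408 ≈ 1.006
Gain = 20 log₁₀(1.006) ≈ 0.05 dB

0.1 dB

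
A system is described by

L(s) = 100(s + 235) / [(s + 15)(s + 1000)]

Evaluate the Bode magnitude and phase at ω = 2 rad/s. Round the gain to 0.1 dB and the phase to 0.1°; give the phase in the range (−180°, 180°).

3.8 dB, -7.2°

At s = jω = j2:
zero (s+235): 235 + j2 → |·| = √(235²+2²) = √55229 ≈ 235.01, ∠ = arctan(2/235) ≈ 0.49°
pole (s+15): 15 + j2 → |·| = √(15²+2²) = √229 ≈ 15.133, ∠ = arctan(2/15) ≈ 7.59°
pole (s+1000): 1000 + j2 → |·| = √(1000²+2²) = √1000004 ≈ 1000, ∠ = arctan(2/1000) ≈ 0.11°
|L| = 100 · 235.01 / 15133 ≈ 1.553
Gain = 20 log₁₀(1.553) ≈ 3.82 dB
∠L = 0.49° − 7.70° = -7.21°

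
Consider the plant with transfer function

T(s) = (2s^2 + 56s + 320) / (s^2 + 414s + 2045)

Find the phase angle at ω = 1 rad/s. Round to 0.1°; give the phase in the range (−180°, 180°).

Substitute s = j1:
Numerator: 2(j1)^2 + 56(j1) + 320 = 318 + j56
Denominator: (j1)^2 + 414(j1) + 2045 = 2044 + j414
|N| = √(318² + 56²) ≈ 322.89, ∠N ≈ 9.99°
|D| = √(2044² + 414²) ≈ 2085.5, ∠D ≈ 11.45°
∠T = 9.99° − 11.45° = -1.46°

-1.5°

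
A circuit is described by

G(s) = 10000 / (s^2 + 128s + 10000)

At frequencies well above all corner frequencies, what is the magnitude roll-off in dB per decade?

Each pole contributes −20 dB/decade at high frequency; each zero contributes +20 dB/decade.
Net: 0 zero(s) − 2 pole(s) → -40 dB/decade.

-40 dB/decade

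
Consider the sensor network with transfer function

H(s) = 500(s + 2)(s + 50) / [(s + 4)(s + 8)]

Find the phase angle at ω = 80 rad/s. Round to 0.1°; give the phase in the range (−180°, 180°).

-24.9°

At s = jω = j80:
zero (s+2): 2 + j80 → |·| = √(2²+80²) = √6404 ≈ 80.025, ∠ = arctan(80/2) ≈ 88.57°
zero (s+50): 50 + j80 → |·| = √(50²+80²) = √8900 ≈ 94.34, ∠ = arctan(80/50) ≈ 57.99°
pole (s+4): 4 + j80 → |·| = √(4²+80²) = √6416 ≈ 80.1, ∠ = arctan(80/4) ≈ 87.14°
pole (s+8): 8 + j80 → |·| = √(8²+80²) = √6464 ≈ 80.399, ∠ = arctan(80/8) ≈ 84.29°
∠H = 146.56° − 171.43° = -24.87°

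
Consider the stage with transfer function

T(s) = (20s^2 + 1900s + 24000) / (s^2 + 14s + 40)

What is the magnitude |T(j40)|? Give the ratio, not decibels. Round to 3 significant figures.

46.1

Substitute s = j40:
Numerator: 20(j40)^2 + 1900(j40) + 24000 = -8000 + j76000
Denominator: (j40)^2 + 14(j40) + 40 = -1560 + j560
|N| = √(8000² + 76000²) ≈ 76420, ∠N ≈ 96.01°
|D| = √(1560² + 560²) ≈ 1657.5, ∠D ≈ 160.25°
|T| = 76420 / 1657.5 ≈ 46.106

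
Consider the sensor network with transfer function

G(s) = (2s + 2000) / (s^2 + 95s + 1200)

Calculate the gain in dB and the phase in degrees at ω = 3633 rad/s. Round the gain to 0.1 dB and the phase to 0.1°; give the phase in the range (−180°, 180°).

Substitute s = j3633:
Numerator: 2(j3633) + 2000 = 2000 + j7266
Denominator: (j3633)^2 + 95(j3633) + 1200 = -13197489 + j345135
|N| = √(2000² + 7266²) ≈ 7536.2, ∠N ≈ 74.61°
|D| = √(13197489² + 345135²) ≈ 1.3202e+07, ∠D ≈ 178.50°
|G| = 7536.2 / 1.3202e+07 ≈ 0.00057084
Gain = 20 log₁₀(0.00057084) ≈ -64.87 dB
∠G = 74.61° − 178.50° = -103.89°

-64.9 dB, -103.9°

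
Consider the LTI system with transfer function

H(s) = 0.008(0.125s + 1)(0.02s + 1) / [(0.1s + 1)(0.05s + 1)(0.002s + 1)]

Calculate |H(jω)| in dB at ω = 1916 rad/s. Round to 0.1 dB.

At ω = 1916 rad/s:
zero (1 + j1916·0.125) = 1 + j239.5 → |·| ≈ 239.5, ∠ ≈ 89.76°
zero (1 + j1916·0.02) = 1 + j38.32 → |·| ≈ 38.333, ∠ ≈ 88.51°
pole (1 + j1916·0.1) = 1 + j191.6 → |·| ≈ 191.6, ∠ ≈ 89.70°
pole (1 + j1916·0.05) = 1 + j95.8 → |·| ≈ 95.805, ∠ ≈ 89.40°
pole (1 + j1916·0.002) = 1 + j3.832 → |·| ≈ 3.9603, ∠ ≈ 75.37°
|H| = 0.008 · 239.5 · 38.333 / (191.6 · 95.805 · 3.9603) ≈ 0.0010103
Gain = 20 log₁₀(0.0010103) ≈ -59.91 dB

-59.9 dB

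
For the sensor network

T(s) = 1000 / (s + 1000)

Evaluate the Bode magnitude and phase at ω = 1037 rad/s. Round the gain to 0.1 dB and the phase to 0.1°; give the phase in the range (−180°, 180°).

At s = jω = j1037:
pole (s+1000): 1000 + j1037 → |·| = √(1000²+1037²) = √2075369 ≈ 1440.6, ∠ = arctan(1037/1000) ≈ 46.04°
|T| = 1000 / 1440.6 ≈ 0.69416
Gain = 20 log₁₀(0.69416) ≈ -3.17 dB
∠T = 0.00° − 46.04° = -46.04°

-3.2 dB, -46.0°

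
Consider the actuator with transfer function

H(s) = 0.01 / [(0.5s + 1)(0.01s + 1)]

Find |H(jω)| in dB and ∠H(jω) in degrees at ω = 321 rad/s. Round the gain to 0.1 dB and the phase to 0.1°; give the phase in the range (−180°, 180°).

At ω = 321 rad/s:
pole (1 + j321·0.5) = 1 + j160.5 → |·| ≈ 160.5, ∠ ≈ 89.64°
pole (1 + j321·0.01) = 1 + j3.21 → |·| ≈ 3.3622, ∠ ≈ 72.70°
|H| = 0.01 · 1 / (160.5 · 3.3622) ≈ 1.8531e-05
Gain = 20 log₁₀(1.8531e-05) ≈ -94.64 dB
∠H = (0°) − (89.64° + 72.70°) = -162.34°

-94.6 dB, -162.3°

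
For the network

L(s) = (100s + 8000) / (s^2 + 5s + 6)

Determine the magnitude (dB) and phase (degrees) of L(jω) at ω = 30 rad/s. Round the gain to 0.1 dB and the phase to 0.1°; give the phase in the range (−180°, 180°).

Substitute s = j30:
Numerator: 100(j30) + 8000 = 8000 + j3000
Denominator: (j30)^2 + 5(j30) + 6 = -894 + j150
|N| = √(8000² + 3000²) ≈ 8544, ∠N ≈ 20.56°
|D| = √(894² + 150²) ≈ 906.5, ∠D ≈ 170.48°
|L| = 8544 / 906.5 ≈ 9.4253
Gain = 20 log₁₀(9.4253) ≈ 19.49 dB
∠L = 20.56° − 170.48° = -149.92°

19.5 dB, -149.9°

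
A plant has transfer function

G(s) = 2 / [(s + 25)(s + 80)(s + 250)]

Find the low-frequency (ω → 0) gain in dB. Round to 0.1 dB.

-108.0 dB

G(0) = 2 / (25·80·250) = 4e-06
20 log₁₀(4e-06) ≈ -107.96 dB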